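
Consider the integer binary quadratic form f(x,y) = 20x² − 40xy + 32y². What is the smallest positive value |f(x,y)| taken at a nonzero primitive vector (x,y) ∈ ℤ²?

translate: b→0 (≡-40 mod 40), so (20,-40,32)→(20,0,12)
flip: (20,0,12)→(12,0,20)
reduced (well bottom): (12,0,20) with a≤c, −a<b≤a
well minimum = a = 12

12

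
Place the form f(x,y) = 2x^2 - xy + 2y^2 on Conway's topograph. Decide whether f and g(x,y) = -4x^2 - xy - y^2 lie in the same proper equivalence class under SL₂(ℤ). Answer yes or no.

D₁ = -15, D₂ = -15
f: flip: (2,-1,2)→(2,1,2)
f: reduced (well bottom): (2,1,2) with a≤c, −a<b≤a
g is negative-definite; reduce −g:
−g: flip: (4,1,1)→(1,-1,4)
−g: translate: b→1 (≡-1 mod 2), so (1,-1,4)→(1,1,4)
−g: reduced (well bottom): (1,1,4) with a≤c, −a<b≤a
flip sign back: reduced form of g is (-1,-1,-4)
reduced forms (2, 1, 2) vs (-1, -1, -4) ⇒ inequivalent

no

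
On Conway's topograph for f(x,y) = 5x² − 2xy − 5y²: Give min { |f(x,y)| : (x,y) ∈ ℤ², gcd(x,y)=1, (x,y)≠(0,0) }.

descent: ρ → (-5,2,5)  [lands on river]
river: ρ → (5,8,-2)
river: ρ → (-2,8,5)
river: ρ → (5,2,-5)
river: ρ → (-5,8,2)
river: ρ → (2,8,-5)
closes: descent 1, river 6
min |a| on river = 2

2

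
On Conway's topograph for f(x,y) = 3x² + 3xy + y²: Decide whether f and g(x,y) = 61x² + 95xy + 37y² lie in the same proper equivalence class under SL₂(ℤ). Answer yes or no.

D₁ = -3, D₂ = -3
f: flip: (3,3,1)→(1,-3,3)
f: translate: b→1 (≡-3 mod 2), so (1,-3,3)→(1,1,1)
f: reduced (well bottom): (1,1,1) with a≤c, −a<b≤a
g: translate: b→-27 (≡95 mod 122), so (61,95,37)→(61,-27,3)
g: flip: (61,-27,3)→(3,27,61)
g: translate: b→3 (≡27 mod 6), so (3,27,61)→(3,3,1)
g: flip: (3,3,1)→(1,-3,3)
g: translate: b→1 (≡-3 mod 2), so (1,-3,3)→(1,1,1)
g: reduced (well bottom): (1,1,1) with a≤c, −a<b≤a
reduced forms (1, 1, 1) vs (1, 1, 1) ⇒ equivalent

yes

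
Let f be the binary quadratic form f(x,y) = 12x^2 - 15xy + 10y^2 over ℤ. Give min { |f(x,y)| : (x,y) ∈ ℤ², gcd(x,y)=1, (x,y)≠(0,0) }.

translate: b→9 (≡-15 mod 24), so (12,-15,10)→(12,9,7)
flip: (12,9,7)→(7,-9,12)
translate: b→5 (≡-9 mod 14), so (7,-9,12)→(7,5,10)
reduced (well bottom): (7,5,10) with a≤c, −a<b≤a
well minimum = a = 7

7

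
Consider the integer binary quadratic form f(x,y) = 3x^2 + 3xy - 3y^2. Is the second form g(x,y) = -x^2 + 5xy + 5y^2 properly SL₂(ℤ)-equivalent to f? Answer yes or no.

D₁ = 45, D₂ = 45
river cycle of f (length 2): (-3, 3, 3), (3, 3, -3)
river cycle of g (length 2): (5, 5, -1), (-1, 5, 5)
cycles differ ⇒ inequivalent

no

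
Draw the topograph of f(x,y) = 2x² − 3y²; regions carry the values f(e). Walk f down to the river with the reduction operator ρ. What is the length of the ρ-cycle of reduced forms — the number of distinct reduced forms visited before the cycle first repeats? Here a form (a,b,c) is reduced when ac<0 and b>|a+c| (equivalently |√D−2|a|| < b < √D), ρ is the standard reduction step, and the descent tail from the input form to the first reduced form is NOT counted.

D = 24, ⌊√D⌋ = 4
descent: ρ → (-3,0,2)
descent: ρ → (2,4,-1)  [lands on river]
river: ρ → (-1,4,2)
ρ-cycle length = 2 (tail of 2 descent steps not counted)

2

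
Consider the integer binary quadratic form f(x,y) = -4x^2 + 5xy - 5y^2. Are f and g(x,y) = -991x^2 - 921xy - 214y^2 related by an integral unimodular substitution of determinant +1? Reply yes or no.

D₁ = -55, D₂ = -55
f is negative-definite; reduce −f:
−f: translate: b→3 (≡-5 mod 8), so (4,-5,5)→(4,3,4)
−f: reduced (well bottom): (4,3,4) with a≤c, −a<b≤a
flip sign back: reduced form of f is (-4,-3,-4)
g is negative-definite; reduce −g:
−g: flip: (991,921,214)→(214,-921,991)
−g: translate: b→-65 (≡-921 mod 428), so (214,-921,991)→(214,-65,5)
−g: flip: (214,-65,5)→(5,65,214)
−g: translate: b→5 (≡65 mod 10), so (5,65,214)→(5,5,4)
−g: flip: (5,5,4)→(4,-5,5)
−g: translate: b→3 (≡-5 mod 8), so (4,-5,5)→(4,3,4)
−g: reduced (well bottom): (4,3,4) with a≤c, −a<b≤a
flip sign back: reduced form of g is (-4,-3,-4)
reduced forms (-4, -3, -4) vs (-4, -3, -4) ⇒ equivalent

yes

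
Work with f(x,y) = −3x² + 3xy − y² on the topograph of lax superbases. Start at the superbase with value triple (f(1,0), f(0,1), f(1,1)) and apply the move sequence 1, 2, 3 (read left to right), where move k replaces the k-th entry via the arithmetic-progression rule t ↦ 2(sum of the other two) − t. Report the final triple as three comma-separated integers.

start (-3,-1,-1) = (f(1,0),f(0,1),f(1,1))
replace slot 1: 2·((-1)+(-1)) − (-3) = -1 → (-1,-1,-1)
replace slot 2: 2·((-1)+(-1)) − (-1) = -3 → (-1,-3,-1)
replace slot 3: 2·((-1)+(-3)) − (-1) = -7 → (-1,-3,-7)

-1,-3,-7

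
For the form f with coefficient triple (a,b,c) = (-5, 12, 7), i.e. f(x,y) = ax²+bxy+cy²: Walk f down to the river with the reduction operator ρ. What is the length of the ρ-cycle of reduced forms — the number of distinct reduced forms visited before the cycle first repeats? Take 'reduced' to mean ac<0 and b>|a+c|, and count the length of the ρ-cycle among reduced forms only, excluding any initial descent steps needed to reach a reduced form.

D = 284, ⌊√D⌋ = 16
river: ρ → (7,16,-1)
river: ρ → (-1,16,7)
river: ρ → (7,12,-5)
river: ρ → (-5,8,11)
river: ρ → (11,14,-2)
river: ρ → (-2,14,11)
river: ρ → (11,8,-5)
river: ρ → (-5,12,7)
ρ-cycle length = 8 (tail of 0 descent steps not counted)

8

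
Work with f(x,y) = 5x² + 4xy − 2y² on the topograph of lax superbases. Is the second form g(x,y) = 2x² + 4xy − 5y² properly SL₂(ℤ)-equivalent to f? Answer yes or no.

D₁ = 56, D₂ = 56
river cycle of f (length 4): (-2, 4, 5), (5, 6, -1), (-1, 6, 5), (5, 4, -2)
river cycle of g (length 4): (-5, 6, 1), (1, 6, -5), (-5, 4, 2), (2, 4, -5)
cycles differ ⇒ inequivalent

no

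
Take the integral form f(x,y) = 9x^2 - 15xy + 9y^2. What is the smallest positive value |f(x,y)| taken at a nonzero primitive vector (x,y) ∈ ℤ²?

translate: b→3 (≡-15 mod 18), so (9,-15,9)→(9,3,3)
flip: (9,3,3)→(3,-3,9)
translate: b→3 (≡-3 mod 6), so (3,-3,9)→(3,3,9)
reduced (well bottom): (3,3,9) with a≤c, −a<b≤a
well minimum = a = 3

3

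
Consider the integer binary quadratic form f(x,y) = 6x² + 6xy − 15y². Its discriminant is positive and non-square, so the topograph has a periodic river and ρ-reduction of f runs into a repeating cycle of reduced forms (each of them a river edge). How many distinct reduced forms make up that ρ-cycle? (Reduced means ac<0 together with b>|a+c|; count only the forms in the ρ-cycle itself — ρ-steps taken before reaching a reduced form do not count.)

D = 396, ⌊√D⌋ = 19
descent: ρ → (-15,-6,6)
descent: ρ → (6,18,-3)  [lands on river]
river: ρ → (-3,18,6)
ρ-cycle length = 2 (tail of 2 descent steps not counted)

2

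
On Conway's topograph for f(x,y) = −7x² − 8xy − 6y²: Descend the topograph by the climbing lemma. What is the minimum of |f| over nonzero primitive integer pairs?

translate: b→-6 (≡8 mod 14), so (7,8,6)→(7,-6,5)
flip: (7,-6,5)→(5,6,7)
translate: b→-4 (≡6 mod 10), so (5,6,7)→(5,-4,6)
reduced (well bottom): (5,-4,6) with a≤c, −a<b≤a
well minimum |f| = |-5| = 5 (negative-definite)

5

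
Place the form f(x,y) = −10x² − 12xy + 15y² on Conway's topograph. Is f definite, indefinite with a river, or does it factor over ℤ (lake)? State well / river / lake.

D = b²−4ac = (-12)² − 4·(-10)·15 = 744
D > 0 non-square ⇒ indefinite ⇒ periodic river

river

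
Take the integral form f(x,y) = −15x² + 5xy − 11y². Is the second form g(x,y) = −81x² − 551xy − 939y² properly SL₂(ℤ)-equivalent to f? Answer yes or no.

D₁ = -635, D₂ = -635
f is negative-definite; reduce −f:
−f: flip: (15,-5,11)→(11,5,15)
−f: reduced (well bottom): (11,5,15) with a≤c, −a<b≤a
flip sign back: reduced form of f is (-11,-5,-15)
g is negative-definite; reduce −g:
−g: translate: b→65 (≡551 mod 162), so (81,551,939)→(81,65,15)
−g: flip: (81,65,15)→(15,-65,81)
−g: translate: b→-5 (≡-65 mod 30), so (15,-65,81)→(15,-5,11)
−g: flip: (15,-5,11)→(11,5,15)
−g: reduced (well bottom): (11,5,15) with a≤c, −a<b≤a
flip sign back: reduced form of g is (-11,-5,-15)
reduced forms (-11, -5, -15) vs (-11, -5, -15) ⇒ equivalent

yes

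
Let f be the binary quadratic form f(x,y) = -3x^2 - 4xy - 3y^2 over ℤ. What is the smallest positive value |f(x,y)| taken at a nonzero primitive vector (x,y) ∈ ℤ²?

translate: b→-2 (≡4 mod 6), so (3,4,3)→(3,-2,2)
flip: (3,-2,2)→(2,2,3)
reduced (well bottom): (2,2,3) with a≤c, −a<b≤a
well minimum |f| = |-2| = 2 (negative-definite)

2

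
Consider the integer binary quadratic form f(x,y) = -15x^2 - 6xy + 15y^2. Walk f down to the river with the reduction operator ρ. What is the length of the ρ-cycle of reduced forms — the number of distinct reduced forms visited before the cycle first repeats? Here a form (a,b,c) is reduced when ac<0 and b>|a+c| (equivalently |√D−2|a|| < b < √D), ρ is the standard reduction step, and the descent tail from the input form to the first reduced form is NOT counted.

D = 936, ⌊√D⌋ = 30
descent: ρ → (15,6,-15)  [lands on river]
river: ρ → (-15,24,6)
river: ρ → (6,24,-15)
river: ρ → (-15,6,15)
river: ρ → (15,24,-6)
river: ρ → (-6,24,15)
ρ-cycle length = 6 (tail of 1 descent step not counted)

6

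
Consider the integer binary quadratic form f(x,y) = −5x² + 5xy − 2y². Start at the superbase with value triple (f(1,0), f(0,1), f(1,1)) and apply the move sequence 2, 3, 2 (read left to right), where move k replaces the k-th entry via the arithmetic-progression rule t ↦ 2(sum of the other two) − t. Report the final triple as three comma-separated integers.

start (-5,-2,-2) = (f(1,0),f(0,1),f(1,1))
replace slot 2: 2·((-5)+(-2)) − (-2) = -12 → (-5,-12,-2)
replace slot 3: 2·((-5)+(-12)) − (-2) = -32 → (-5,-12,-32)
replace slot 2: 2·((-5)+(-32)) − (-12) = -62 → (-5,-62,-32)

-5,-62,-32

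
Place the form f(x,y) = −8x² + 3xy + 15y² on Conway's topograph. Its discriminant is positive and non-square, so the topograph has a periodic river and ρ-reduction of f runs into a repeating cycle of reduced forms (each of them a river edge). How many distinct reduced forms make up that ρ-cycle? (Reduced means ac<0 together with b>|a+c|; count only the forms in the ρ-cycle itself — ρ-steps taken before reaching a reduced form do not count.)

D = 489, ⌊√D⌋ = 22
descent: ρ → (15,-3,-8)
descent: ρ → (-8,19,4)  [lands on river]
river: ρ → (4,21,-3)
river: ρ → (-3,21,4)
river: ρ → (4,19,-8)
river: ρ → (-8,13,10)
river: ρ → (10,7,-11)
river: ρ → (-11,15,6)
river: ρ → (6,21,-2)
river: ρ → (-2,19,16)
river: ρ → (16,13,-5)
river: ρ → (-5,17,10)
river: ρ → (10,3,-12)
river: ρ → (-12,21,1)
river: ρ → (1,21,-12)
river: ρ → (-12,3,10)
river: ρ → (10,17,-5)
river: ρ → (-5,13,16)
river: ρ → (16,19,-2)
river: ρ → (-2,21,6)
river: ρ → (6,15,-11)
river: ρ → (-11,7,10)
river: ρ → (10,13,-8)
ρ-cycle length = 22 (tail of 2 descent steps not counted)

22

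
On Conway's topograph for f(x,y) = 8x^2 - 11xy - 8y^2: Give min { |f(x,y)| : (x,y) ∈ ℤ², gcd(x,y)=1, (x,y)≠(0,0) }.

descent: ρ → (-8,11,8)  [lands on river]
river: ρ → (8,5,-11)
river: ρ → (-11,17,2)
river: ρ → (2,19,-2)
river: ρ → (-2,17,11)
river: ρ → (11,5,-8)
closes: descent 1, river 6
min |a| on river = 2

2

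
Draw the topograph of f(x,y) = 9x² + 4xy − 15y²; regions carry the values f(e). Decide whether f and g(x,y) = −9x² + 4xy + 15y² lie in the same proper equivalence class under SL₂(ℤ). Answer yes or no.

D₁ = 556, D₂ = 556
river cycle of f (length 18): (9, 22, -2), (-2, 22, 9), (9, 14, -10), (-10, 6, 13), (13, 20, -3), (-3, 22, 6), (6, 14, -15), (-15, 16, 5), (5, 14, -18), (-18, 22, 1), … (8 more)
river cycle of g (length 18): (-9, 22, 2), (2, 22, -9), (-9, 14, 10), (10, 6, -13), (-13, 20, 3), (3, 22, -6), (-6, 14, 15), (15, 16, -5), (-5, 14, 18), (18, 22, -1), … (8 more)
cycles differ ⇒ inequivalent

no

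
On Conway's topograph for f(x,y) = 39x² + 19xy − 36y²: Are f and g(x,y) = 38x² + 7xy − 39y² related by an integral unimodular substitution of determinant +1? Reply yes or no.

D₁ = 5977, D₂ = 5977
river cycle of f (length 82): (-36, 53, 22), (22, 35, -54), (-54, 73, 3), (3, 77, -4), (-4, 75, 22), (22, 57, -31), (-31, 67, 12), (12, 77, -1), (-1, 77, 12), (12, 67, -31), … (72 more)
river cycle of g (length 82): (-39, 71, 6), (6, 73, -27), (-27, 35, 44), (44, 53, -18), (-18, 55, 41), (41, 27, -32), (-32, 37, 36), (36, 35, -33), (-33, 31, 38), (38, 45, -26), … (72 more)
cycles differ ⇒ inequivalent

no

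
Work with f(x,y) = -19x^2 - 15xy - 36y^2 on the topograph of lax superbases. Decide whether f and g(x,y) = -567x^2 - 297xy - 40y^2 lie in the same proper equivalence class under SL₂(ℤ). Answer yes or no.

D₁ = -2511, D₂ = -2511
f is negative-definite; reduce −f:
−f: reduced (well bottom): (19,15,36) with a≤c, −a<b≤a
flip sign back: reduced form of f is (-19,-15,-36)
g is negative-definite; reduce −g:
−g: flip: (567,297,40)→(40,-297,567)
−g: translate: b→23 (≡-297 mod 80), so (40,-297,567)→(40,23,19)
−g: flip: (40,23,19)→(19,-23,40)
−g: translate: b→15 (≡-23 mod 38), so (19,-23,40)→(19,15,36)
−g: reduced (well bottom): (19,15,36) with a≤c, −a<b≤a
flip sign back: reduced form of g is (-19,-15,-36)
reduced forms (-19, -15, -36) vs (-19, -15, -36) ⇒ equivalent

yes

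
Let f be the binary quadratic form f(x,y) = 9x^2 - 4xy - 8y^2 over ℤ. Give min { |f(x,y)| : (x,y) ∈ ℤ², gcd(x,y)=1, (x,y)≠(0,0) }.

descent: ρ → (-8,4,9)  [lands on river]
river: ρ → (9,14,-3)
river: ρ → (-3,16,4)
river: ρ → (4,16,-3)
river: ρ → (-3,14,9)
river: ρ → (9,4,-8)
river: ρ → (-8,12,5)
river: ρ → (5,8,-12)
river: ρ → (-12,16,1)
river: ρ → (1,16,-12)
river: ρ → (-12,8,5)
river: ρ → (5,12,-8)
closes: descent 1, river 12
min |a| on river = 1

1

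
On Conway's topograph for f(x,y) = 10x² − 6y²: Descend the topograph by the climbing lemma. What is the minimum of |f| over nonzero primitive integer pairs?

descent: ρ → (-6,12,4)  [lands on river]
river: ρ → (4,12,-6)
closes: descent 1, river 2
min |a| on river = 4

4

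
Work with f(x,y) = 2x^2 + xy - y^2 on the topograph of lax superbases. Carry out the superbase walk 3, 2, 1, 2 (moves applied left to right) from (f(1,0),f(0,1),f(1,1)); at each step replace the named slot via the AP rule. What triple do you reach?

start (2,-1,2) = (f(1,0),f(0,1),f(1,1))
replace slot 3: 2·(2+(-1)) − 2 = 0 → (2,-1,0)
replace slot 2: 2·(2+0) − (-1) = 5 → (2,5,0)
replace slot 1: 2·(5+0) − 2 = 8 → (8,5,0)
replace slot 2: 2·(8+0) − 5 = 11 → (8,11,0)

8,11,0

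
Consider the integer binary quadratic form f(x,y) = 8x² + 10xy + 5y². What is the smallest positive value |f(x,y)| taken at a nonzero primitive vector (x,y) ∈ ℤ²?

translate: b→-6 (≡10 mod 16), so (8,10,5)→(8,-6,3)
flip: (8,-6,3)→(3,6,8)
translate: b→0 (≡6 mod 6), so (3,6,8)→(3,0,5)
reduced (well bottom): (3,0,5) with a≤c, −a<b≤a
well minimum = a = 3

3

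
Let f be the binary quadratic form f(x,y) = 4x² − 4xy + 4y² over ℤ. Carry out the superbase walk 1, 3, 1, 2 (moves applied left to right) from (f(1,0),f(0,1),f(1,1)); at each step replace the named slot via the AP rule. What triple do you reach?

start (4,4,4) = (f(1,0),f(0,1),f(1,1))
replace slot 1: 2·(4+4) − 4 = 12 → (12,4,4)
replace slot 3: 2·(12+4) − 4 = 28 → (12,4,28)
replace slot 1: 2·(4+28) − 12 = 52 → (52,4,28)
replace slot 2: 2·(52+28) − 4 = 156 → (52,156,28)

52,156,28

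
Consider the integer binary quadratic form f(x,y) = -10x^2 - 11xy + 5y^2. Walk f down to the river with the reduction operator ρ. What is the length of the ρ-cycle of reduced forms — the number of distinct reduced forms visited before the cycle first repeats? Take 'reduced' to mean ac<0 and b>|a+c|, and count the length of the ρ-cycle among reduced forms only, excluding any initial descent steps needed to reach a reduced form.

D = 321, ⌊√D⌋ = 17
descent: ρ → (5,11,-10)  [lands on river]
river: ρ → (-10,9,6)
river: ρ → (6,15,-4)
river: ρ → (-4,17,2)
river: ρ → (2,15,-12)
river: ρ → (-12,9,5)
ρ-cycle length = 6 (tail of 1 descent step not counted)

6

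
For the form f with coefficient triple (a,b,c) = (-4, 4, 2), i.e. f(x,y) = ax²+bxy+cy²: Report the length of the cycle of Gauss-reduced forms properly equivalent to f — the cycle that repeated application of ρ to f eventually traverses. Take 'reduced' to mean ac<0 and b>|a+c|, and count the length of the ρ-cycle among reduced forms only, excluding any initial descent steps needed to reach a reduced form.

D = 48, ⌊√D⌋ = 6
river: ρ → (2,4,-4)
river: ρ → (-4,4,2)
ρ-cycle length = 2 (tail of 0 descent steps not counted)

2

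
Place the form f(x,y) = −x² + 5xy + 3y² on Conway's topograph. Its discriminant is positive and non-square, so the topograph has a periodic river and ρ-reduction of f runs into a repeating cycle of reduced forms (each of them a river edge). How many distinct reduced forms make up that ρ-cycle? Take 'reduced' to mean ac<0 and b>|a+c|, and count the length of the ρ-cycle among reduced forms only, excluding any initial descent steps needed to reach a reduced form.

D = 37, ⌊√D⌋ = 6
river: ρ → (3,1,-3)
river: ρ → (-3,5,1)
river: ρ → (1,5,-3)
river: ρ → (-3,1,3)
river: ρ → (3,5,-1)
river: ρ → (-1,5,3)
ρ-cycle length = 6 (tail of 0 descent steps not counted)

6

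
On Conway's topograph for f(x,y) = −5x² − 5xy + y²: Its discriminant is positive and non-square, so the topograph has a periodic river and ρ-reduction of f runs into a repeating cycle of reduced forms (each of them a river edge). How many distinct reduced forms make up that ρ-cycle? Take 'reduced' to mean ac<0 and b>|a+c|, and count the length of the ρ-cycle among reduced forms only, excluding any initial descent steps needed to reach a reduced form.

D = 45, ⌊√D⌋ = 6
descent: ρ → (1,5,-5)  [lands on river]
river: ρ → (-5,5,1)
ρ-cycle length = 2 (tail of 1 descent step not counted)

2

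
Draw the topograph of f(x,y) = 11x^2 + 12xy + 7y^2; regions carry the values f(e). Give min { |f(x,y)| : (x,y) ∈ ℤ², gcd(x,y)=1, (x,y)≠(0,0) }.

translate: b→-10 (≡12 mod 22), so (11,12,7)→(11,-10,6)
flip: (11,-10,6)→(6,10,11)
translate: b→-2 (≡10 mod 12), so (6,10,11)→(6,-2,7)
reduced (well bottom): (6,-2,7) with a≤c, −a<b≤a
well minimum = a = 6

6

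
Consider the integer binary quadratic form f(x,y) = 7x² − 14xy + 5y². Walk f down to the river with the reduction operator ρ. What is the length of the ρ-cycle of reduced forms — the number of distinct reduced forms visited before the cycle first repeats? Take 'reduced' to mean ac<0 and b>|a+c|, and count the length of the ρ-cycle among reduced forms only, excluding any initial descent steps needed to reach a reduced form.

D = 56, ⌊√D⌋ = 7
descent: ρ → (5,4,-2)  [lands on river]
river: ρ → (-2,4,5)
river: ρ → (5,6,-1)
river: ρ → (-1,6,5)
ρ-cycle length = 4 (tail of 1 descent step not counted)

4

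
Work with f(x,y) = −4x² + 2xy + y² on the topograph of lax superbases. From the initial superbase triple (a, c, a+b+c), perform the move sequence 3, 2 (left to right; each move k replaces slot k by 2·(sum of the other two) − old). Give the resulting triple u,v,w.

start (-4,1,-1) = (f(1,0),f(0,1),f(1,1))
replace slot 3: 2·((-4)+1) − (-1) = -5 → (-4,1,-5)
replace slot 2: 2·((-4)+(-5)) − 1 = -19 → (-4,-19,-5)

-4,-19,-5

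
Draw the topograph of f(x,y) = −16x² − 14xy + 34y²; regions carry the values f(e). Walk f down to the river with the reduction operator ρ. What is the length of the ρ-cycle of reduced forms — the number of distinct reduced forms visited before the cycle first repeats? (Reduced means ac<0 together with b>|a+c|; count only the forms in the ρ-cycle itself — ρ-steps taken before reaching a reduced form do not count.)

D = 2372, ⌊√D⌋ = 48
descent: ρ → (34,14,-16)
descent: ρ → (-16,18,32)  [lands on river]
river: ρ → (32,46,-2)
river: ρ → (-2,46,32)
river: ρ → (32,18,-16)
river: ρ → (-16,46,4)
river: ρ → (4,42,-38)
river: ρ → (-38,34,8)
river: ρ → (8,46,-8)
river: ρ → (-8,34,38)
river: ρ → (38,42,-4)
river: ρ → (-4,46,16)
river: ρ → (16,18,-32)
river: ρ → (-32,46,2)
river: ρ → (2,46,-32)
river: ρ → (-32,18,16)
river: ρ → (16,46,-4)
river: ρ → (-4,42,38)
river: ρ → (38,34,-8)
river: ρ → (-8,46,8)
river: ρ → (8,34,-38)
river: ρ → (-38,42,4)
river: ρ → (4,46,-16)
ρ-cycle length = 22 (tail of 2 descent steps not counted)

22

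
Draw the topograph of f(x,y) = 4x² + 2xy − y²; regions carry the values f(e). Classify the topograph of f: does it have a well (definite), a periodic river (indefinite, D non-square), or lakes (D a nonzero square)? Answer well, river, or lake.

D = b²−4ac = 2² − 4·4·(-1) = 20
D > 0 non-square ⇒ indefinite ⇒ periodic river

river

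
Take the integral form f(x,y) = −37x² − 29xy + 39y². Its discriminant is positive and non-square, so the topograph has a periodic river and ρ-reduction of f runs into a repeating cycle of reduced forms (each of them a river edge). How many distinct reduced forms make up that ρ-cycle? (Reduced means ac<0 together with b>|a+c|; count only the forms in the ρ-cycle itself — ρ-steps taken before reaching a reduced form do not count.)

D = 6613, ⌊√D⌋ = 81
descent: ρ → (39,29,-37)  [lands on river]
river: ρ → (-37,45,31)
river: ρ → (31,79,-3)
river: ρ → (-3,77,57)
river: ρ → (57,37,-23)
river: ρ → (-23,55,39)
river: ρ → (39,23,-39)
river: ρ → (-39,55,23)
river: ρ → (23,37,-57)
river: ρ → (-57,77,3)
river: ρ → (3,79,-31)
river: ρ → (-31,45,37)
river: ρ → (37,29,-39)
river: ρ → (-39,49,27)
river: ρ → (27,59,-29)
river: ρ → (-29,57,29)
river: ρ → (29,59,-27)
river: ρ → (-27,49,39)
ρ-cycle length = 18 (tail of 1 descent step not counted)

18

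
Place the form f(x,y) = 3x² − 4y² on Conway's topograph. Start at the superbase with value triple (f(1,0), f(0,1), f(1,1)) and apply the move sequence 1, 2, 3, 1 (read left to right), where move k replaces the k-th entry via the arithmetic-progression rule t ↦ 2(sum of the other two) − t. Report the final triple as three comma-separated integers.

start (3,-4,-1) = (f(1,0),f(0,1),f(1,1))
replace slot 1: 2·((-4)+(-1)) − 3 = -13 → (-13,-4,-1)
replace slot 2: 2·((-13)+(-1)) − (-4) = -24 → (-13,-24,-1)
replace slot 3: 2·((-13)+(-24)) − (-1) = -73 → (-13,-24,-73)
replace slot 1: 2·((-24)+(-73)) − (-13) = -181 → (-181,-24,-73)

-181,-24,-73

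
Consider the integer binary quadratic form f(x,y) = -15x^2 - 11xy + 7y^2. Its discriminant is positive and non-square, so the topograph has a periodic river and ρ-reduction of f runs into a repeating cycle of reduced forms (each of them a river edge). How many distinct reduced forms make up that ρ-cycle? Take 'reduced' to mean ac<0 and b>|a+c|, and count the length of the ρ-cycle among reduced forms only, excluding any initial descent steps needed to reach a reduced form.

D = 541, ⌊√D⌋ = 23
descent: ρ → (7,11,-15)  [lands on river]
river: ρ → (-15,19,3)
river: ρ → (3,23,-1)
river: ρ → (-1,23,3)
river: ρ → (3,19,-15)
river: ρ → (-15,11,7)
river: ρ → (7,17,-9)
river: ρ → (-9,19,5)
river: ρ → (5,21,-5)
river: ρ → (-5,19,9)
river: ρ → (9,17,-7)
river: ρ → (-7,11,15)
river: ρ → (15,19,-3)
river: ρ → (-3,23,1)
river: ρ → (1,23,-3)
river: ρ → (-3,19,15)
river: ρ → (15,11,-7)
river: ρ → (-7,17,9)
river: ρ → (9,19,-5)
river: ρ → (-5,21,5)
river: ρ → (5,19,-9)
river: ρ → (-9,17,7)
ρ-cycle length = 22 (tail of 1 descent step not counted)

22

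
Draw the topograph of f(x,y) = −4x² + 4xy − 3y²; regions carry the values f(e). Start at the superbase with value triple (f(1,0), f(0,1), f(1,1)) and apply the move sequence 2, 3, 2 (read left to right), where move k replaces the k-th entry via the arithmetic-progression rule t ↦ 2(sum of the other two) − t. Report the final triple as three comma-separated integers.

start (-4,-3,-3) = (f(1,0),f(0,1),f(1,1))
replace slot 2: 2·((-4)+(-3)) − (-3) = -11 → (-4,-11,-3)
replace slot 3: 2·((-4)+(-11)) − (-3) = -27 → (-4,-11,-27)
replace slot 2: 2·((-4)+(-27)) − (-11) = -51 → (-4,-51,-27)

-4,-51,-27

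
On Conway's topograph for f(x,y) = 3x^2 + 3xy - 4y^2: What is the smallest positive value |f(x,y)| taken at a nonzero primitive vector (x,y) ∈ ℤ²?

river: ρ → (-4,5,2)
river: ρ → (2,7,-1)
river: ρ → (-1,7,2)
river: ρ → (2,5,-4)
river: ρ → (-4,3,3)
river: ρ → (3,3,-4)
closes: descent 0, river 6
min |a| on river = 1

1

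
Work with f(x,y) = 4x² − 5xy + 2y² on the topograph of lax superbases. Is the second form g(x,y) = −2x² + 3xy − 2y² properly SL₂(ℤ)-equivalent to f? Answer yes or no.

D₁ = -7, D₂ = -7
f: translate: b→3 (≡-5 mod 8), so (4,-5,2)→(4,3,1)
f: flip: (4,3,1)→(1,-3,4)
f: translate: b→1 (≡-3 mod 2), so (1,-3,4)→(1,1,2)
f: reduced (well bottom): (1,1,2) with a≤c, −a<b≤a
g is negative-definite; reduce −g:
−g: translate: b→1 (≡-3 mod 4), so (2,-3,2)→(2,1,1)
−g: flip: (2,1,1)→(1,-1,2)
−g: translate: b→1 (≡-1 mod 2), so (1,-1,2)→(1,1,2)
−g: reduced (well bottom): (1,1,2) with a≤c, −a<b≤a
flip sign back: reduced form of g is (-1,-1,-2)
reduced forms (1, 1, 2) vs (-1, -1, -2) ⇒ inequivalent

no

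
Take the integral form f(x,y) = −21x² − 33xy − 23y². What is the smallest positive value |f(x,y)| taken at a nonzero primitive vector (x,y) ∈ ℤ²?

translate: b→-9 (≡33 mod 42), so (21,33,23)→(21,-9,11)
flip: (21,-9,11)→(11,9,21)
reduced (well bottom): (11,9,21) with a≤c, −a<b≤a
well minimum |f| = |-11| = 11 (negative-definite)

11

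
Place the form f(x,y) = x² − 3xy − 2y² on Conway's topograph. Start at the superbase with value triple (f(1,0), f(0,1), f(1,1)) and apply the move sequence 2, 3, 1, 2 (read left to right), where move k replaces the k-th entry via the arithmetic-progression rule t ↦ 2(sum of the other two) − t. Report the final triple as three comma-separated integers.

start (1,-2,-4) = (f(1,0),f(0,1),f(1,1))
replace slot 2: 2·(1+(-4)) − (-2) = -4 → (1,-4,-4)
replace slot 3: 2·(1+(-4)) − (-4) = -2 → (1,-4,-2)
replace slot 1: 2·((-4)+(-2)) − 1 = -13 → (-13,-4,-2)
replace slot 2: 2·((-13)+(-2)) − (-4) = -26 → (-13,-26,-2)

-13,-26,-2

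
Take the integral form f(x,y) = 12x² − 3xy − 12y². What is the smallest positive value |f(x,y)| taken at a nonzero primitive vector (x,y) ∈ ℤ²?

descent: ρ → (-12,3,12)  [lands on river]
river: ρ → (12,21,-3)
river: ρ → (-3,21,12)
river: ρ → (12,3,-12)
river: ρ → (-12,21,3)
river: ρ → (3,21,-12)
closes: descent 1, river 6
min |a| on river = 3

3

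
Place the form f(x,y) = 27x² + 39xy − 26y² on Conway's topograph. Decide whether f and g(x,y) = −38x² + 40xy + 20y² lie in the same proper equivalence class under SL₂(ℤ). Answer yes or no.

D₁ = 4329, D₂ = 4640
discriminants differ ⇒ not SL₂(ℤ)-equivalent

no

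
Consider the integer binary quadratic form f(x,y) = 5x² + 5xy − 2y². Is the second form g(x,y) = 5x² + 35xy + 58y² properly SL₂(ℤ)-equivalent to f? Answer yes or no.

D₁ = 65, D₂ = 65
river cycle of f (length 6): (-2, 7, 2), (2, 5, -5), (-5, 5, 2), (2, 7, -2), (-2, 5, 5), (5, 5, -2)
river cycle of g (length 6): (5, 5, -2), (-2, 7, 2), (2, 5, -5), (-5, 5, 2), (2, 7, -2), (-2, 5, 5)
cycles coincide ⇒ equivalent

yes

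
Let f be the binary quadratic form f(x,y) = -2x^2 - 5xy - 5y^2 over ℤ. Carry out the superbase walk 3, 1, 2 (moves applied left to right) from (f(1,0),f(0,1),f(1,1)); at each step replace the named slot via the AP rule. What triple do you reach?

start (-2,-5,-12) = (f(1,0),f(0,1),f(1,1))
replace slot 3: 2·((-2)+(-5)) − (-12) = -2 → (-2,-5,-2)
replace slot 1: 2·((-5)+(-2)) − (-2) = -12 → (-12,-5,-2)
replace slot 2: 2·((-12)+(-2)) − (-5) = -23 → (-12,-23,-2)

-12,-23,-2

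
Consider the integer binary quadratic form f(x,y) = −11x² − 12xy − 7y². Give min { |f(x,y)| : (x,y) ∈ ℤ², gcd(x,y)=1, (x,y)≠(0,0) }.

translate: b→-10 (≡12 mod 22), so (11,12,7)→(11,-10,6)
flip: (11,-10,6)→(6,10,11)
translate: b→-2 (≡10 mod 12), so (6,10,11)→(6,-2,7)
reduced (well bottom): (6,-2,7) with a≤c, −a<b≤a
well minimum |f| = |-6| = 6 (negative-definite)

6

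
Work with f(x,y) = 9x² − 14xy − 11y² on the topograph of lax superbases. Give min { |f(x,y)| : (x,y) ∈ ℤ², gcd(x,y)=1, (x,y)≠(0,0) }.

descent: ρ → (-11,14,9)  [lands on river]
river: ρ → (9,22,-3)
river: ρ → (-3,20,16)
river: ρ → (16,12,-7)
river: ρ → (-7,16,12)
river: ρ → (12,8,-11)
closes: descent 1, river 6
min |a| on river = 3

3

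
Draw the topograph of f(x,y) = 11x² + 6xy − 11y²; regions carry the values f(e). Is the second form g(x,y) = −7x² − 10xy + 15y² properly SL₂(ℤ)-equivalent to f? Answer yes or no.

D₁ = 520, D₂ = 520
river cycle of f (length 10): (-11, 16, 6), (6, 20, -5), (-5, 20, 6), (6, 16, -11), (-11, 6, 11), (11, 16, -6), (-6, 20, 5), (5, 20, -6), (-6, 16, 11), (11, 6, -11)
river cycle of g (length 10): (15, 10, -7), (-7, 18, 7), (7, 10, -15), (-15, 20, 2), (2, 20, -15), (-15, 10, 7), (7, 18, -7), (-7, 10, 15), (15, 20, -2), (-2, 20, 15)
cycles differ ⇒ inequivalent

no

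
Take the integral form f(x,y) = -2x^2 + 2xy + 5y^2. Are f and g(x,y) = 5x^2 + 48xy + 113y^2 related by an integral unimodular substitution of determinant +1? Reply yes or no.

D₁ = 44, D₂ = 44
river cycle of f (length 2): (-2, 6, 1), (1, 6, -2)
river cycle of g (length 2): (-2, 6, 1), (1, 6, -2)
cycles coincide ⇒ equivalent

yes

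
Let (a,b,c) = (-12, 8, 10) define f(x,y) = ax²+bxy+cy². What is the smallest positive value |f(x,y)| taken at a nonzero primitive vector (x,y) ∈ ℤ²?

river: ρ → (10,12,-10)
river: ρ → (-10,8,12)
river: ρ → (12,16,-6)
river: ρ → (-6,20,6)
river: ρ → (6,16,-12)
river: ρ → (-12,8,10)
closes: descent 0, river 6
min |a| on river = 6

6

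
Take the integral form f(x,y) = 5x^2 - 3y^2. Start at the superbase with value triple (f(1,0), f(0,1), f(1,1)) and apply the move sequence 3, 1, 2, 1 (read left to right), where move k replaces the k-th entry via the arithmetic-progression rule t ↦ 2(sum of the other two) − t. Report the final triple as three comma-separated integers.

start (5,-3,2) = (f(1,0),f(0,1),f(1,1))
replace slot 3: 2·(5+(-3)) − 2 = 2 → (5,-3,2)
replace slot 1: 2·((-3)+2) − 5 = -7 → (-7,-3,2)
replace slot 2: 2·((-7)+2) − (-3) = -7 → (-7,-7,2)
replace slot 1: 2·((-7)+2) − (-7) = -3 → (-3,-7,2)

-3,-7,2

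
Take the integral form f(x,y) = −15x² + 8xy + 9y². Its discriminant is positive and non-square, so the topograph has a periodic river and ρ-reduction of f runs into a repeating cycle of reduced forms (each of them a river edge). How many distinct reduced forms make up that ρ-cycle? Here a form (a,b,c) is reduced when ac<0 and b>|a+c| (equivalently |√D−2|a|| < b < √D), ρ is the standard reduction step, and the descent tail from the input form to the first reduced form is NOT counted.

D = 604, ⌊√D⌋ = 24
river: ρ → (9,10,-14)
river: ρ → (-14,18,5)
river: ρ → (5,22,-6)
river: ρ → (-6,14,17)
river: ρ → (17,20,-3)
river: ρ → (-3,22,10)
river: ρ → (10,18,-7)
river: ρ → (-7,24,1)
river: ρ → (1,24,-7)
river: ρ → (-7,18,10)
river: ρ → (10,22,-3)
river: ρ → (-3,20,17)
river: ρ → (17,14,-6)
river: ρ → (-6,22,5)
river: ρ → (5,18,-14)
river: ρ → (-14,10,9)
river: ρ → (9,8,-15)
river: ρ → (-15,22,2)
river: ρ → (2,22,-15)
river: ρ → (-15,8,9)
ρ-cycle length = 20 (tail of 0 descent steps not counted)

20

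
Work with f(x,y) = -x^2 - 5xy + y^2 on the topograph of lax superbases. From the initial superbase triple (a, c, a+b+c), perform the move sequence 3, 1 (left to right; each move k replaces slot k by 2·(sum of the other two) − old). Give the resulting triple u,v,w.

start (-1,1,-5) = (f(1,0),f(0,1),f(1,1))
replace slot 3: 2·((-1)+1) − (-5) = 5 → (-1,1,5)
replace slot 1: 2·(1+5) − (-1) = 13 → (13,1,5)

13,1,5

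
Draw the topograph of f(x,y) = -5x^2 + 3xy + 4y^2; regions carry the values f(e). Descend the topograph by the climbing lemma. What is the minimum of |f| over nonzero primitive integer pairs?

river: ρ → (4,5,-4)
river: ρ → (-4,3,5)
river: ρ → (5,7,-2)
river: ρ → (-2,9,1)
river: ρ → (1,9,-2)
river: ρ → (-2,7,5)
river: ρ → (5,3,-4)
river: ρ → (-4,5,4)
river: ρ → (4,3,-5)
river: ρ → (-5,7,2)
river: ρ → (2,9,-1)
river: ρ → (-1,9,2)
river: ρ → (2,7,-5)
river: ρ → (-5,3,4)
closes: descent 0, river 14
min |a| on river = 1

1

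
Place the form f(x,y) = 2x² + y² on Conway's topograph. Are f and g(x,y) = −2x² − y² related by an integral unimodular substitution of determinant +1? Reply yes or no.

D₁ = -8, D₂ = -8
f: flip: (2,0,1)→(1,0,2)
f: reduced (well bottom): (1,0,2) with a≤c, −a<b≤a
g is negative-definite; reduce −g:
−g: flip: (2,0,1)→(1,0,2)
−g: reduced (well bottom): (1,0,2) with a≤c, −a<b≤a
flip sign back: reduced form of g is (-1,0,-2)
reduced forms (1, 0, 2) vs (-1, 0, -2) ⇒ inequivalent

no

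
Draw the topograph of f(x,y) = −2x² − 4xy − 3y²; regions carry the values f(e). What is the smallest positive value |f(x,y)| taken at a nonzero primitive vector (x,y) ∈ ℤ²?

translate: b→0 (≡4 mod 4), so (2,4,3)→(2,0,1)
flip: (2,0,1)→(1,0,2)
reduced (well bottom): (1,0,2) with a≤c, −a<b≤a
well minimum |f| = |-1| = 1 (negative-definite)

1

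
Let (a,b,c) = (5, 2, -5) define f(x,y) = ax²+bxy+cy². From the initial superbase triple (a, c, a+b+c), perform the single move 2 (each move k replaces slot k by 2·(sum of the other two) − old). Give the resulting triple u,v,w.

start (5,-5,2) = (f(1,0),f(0,1),f(1,1))
replace slot 2: 2·(5+2) − (-5) = 19 → (5,19,2)

5,19,2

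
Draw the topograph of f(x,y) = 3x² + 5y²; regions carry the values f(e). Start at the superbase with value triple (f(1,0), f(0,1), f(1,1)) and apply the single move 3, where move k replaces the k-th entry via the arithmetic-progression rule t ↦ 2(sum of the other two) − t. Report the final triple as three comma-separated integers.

start (3,5,8) = (f(1,0),f(0,1),f(1,1))
replace slot 3: 2·(3+5) − 8 = 8 → (3,5,8)

3,5,8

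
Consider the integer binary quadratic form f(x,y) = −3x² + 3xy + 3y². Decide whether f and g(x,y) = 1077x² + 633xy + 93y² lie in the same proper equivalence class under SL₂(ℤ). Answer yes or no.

D₁ = 45, D₂ = 45
river cycle of f (length 2): (3, 3, -3), (-3, 3, 3)
river cycle of g (length 2): (3, 3, -3), (-3, 3, 3)
cycles coincide ⇒ equivalent

yes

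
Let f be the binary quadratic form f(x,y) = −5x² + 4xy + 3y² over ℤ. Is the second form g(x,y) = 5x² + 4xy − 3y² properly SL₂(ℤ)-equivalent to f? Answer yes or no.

D₁ = 76, D₂ = 76
river cycle of f (length 6): (3, 8, -1), (-1, 8, 3), (3, 4, -5), (-5, 6, 2), (2, 6, -5), (-5, 4, 3)
river cycle of g (length 6): (-3, 8, 1), (1, 8, -3), (-3, 4, 5), (5, 6, -2), (-2, 6, 5), (5, 4, -3)
cycles differ ⇒ inequivalent

no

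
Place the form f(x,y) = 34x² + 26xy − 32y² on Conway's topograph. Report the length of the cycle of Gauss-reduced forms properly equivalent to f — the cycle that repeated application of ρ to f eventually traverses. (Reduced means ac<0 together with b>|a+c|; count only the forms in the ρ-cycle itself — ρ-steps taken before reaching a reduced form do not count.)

D = 5028, ⌊√D⌋ = 70
river: ρ → (-32,38,28)
river: ρ → (28,18,-42)
river: ρ → (-42,66,4)
river: ρ → (4,70,-8)
river: ρ → (-8,58,52)
river: ρ → (52,46,-14)
river: ρ → (-14,66,12)
river: ρ → (12,54,-44)
river: ρ → (-44,34,22)
river: ρ → (22,54,-24)
river: ρ → (-24,42,34)
river: ρ → (34,26,-32)
ρ-cycle length = 12 (tail of 0 descent steps not counted)

12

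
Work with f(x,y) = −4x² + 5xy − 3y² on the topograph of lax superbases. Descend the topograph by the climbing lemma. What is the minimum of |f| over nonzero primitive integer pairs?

translate: b→3 (≡-5 mod 8), so (4,-5,3)→(4,3,2)
flip: (4,3,2)→(2,-3,4)
translate: b→1 (≡-3 mod 4), so (2,-3,4)→(2,1,3)
reduced (well bottom): (2,1,3) with a≤c, −a<b≤a
well minimum |f| = |-2| = 2 (negative-definite)

2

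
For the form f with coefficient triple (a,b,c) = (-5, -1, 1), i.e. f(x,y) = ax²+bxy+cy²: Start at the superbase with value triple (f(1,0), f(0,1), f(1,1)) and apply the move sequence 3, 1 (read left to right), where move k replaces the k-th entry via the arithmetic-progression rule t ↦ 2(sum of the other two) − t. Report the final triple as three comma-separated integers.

start (-5,1,-5) = (f(1,0),f(0,1),f(1,1))
replace slot 3: 2·((-5)+1) − (-5) = -3 → (-5,1,-3)
replace slot 1: 2·(1+(-3)) − (-5) = 1 → (1,1,-3)

1,1,-3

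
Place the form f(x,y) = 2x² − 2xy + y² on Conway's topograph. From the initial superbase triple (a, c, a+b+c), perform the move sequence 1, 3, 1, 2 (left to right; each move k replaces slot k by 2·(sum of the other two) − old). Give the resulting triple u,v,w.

start (2,1,1) = (f(1,0),f(0,1),f(1,1))
replace slot 1: 2·(1+1) − 2 = 2 → (2,1,1)
replace slot 3: 2·(2+1) − 1 = 5 → (2,1,5)
replace slot 1: 2·(1+5) − 2 = 10 → (10,1,5)
replace slot 2: 2·(10+5) − 1 = 29 → (10,29,5)

10,29,5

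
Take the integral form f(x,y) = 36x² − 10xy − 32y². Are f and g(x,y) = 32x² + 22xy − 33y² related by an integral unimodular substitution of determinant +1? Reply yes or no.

D₁ = 4708, D₂ = 4708
river cycle of f (length 44): (-32, 10, 36), (36, 62, -6), (-6, 58, 56), (56, 54, -8), (-8, 58, 42), (42, 26, -24), (-24, 22, 44), (44, 66, -2), (-2, 66, 44), (44, 22, -24), … (34 more)
river cycle of g (length 36): (-33, 44, 21), (21, 40, -37), (-37, 34, 24), (24, 62, -9), (-9, 64, 17), (17, 38, -48), (-48, 58, 7), (7, 68, -3), (-3, 64, 51), (51, 38, -16), … (26 more)
cycles differ ⇒ inequivalent

no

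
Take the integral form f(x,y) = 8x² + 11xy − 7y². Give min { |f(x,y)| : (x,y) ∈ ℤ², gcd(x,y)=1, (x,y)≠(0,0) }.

river: ρ → (-7,17,2)
river: ρ → (2,15,-15)
river: ρ → (-15,15,2)
river: ρ → (2,17,-7)
river: ρ → (-7,11,8)
river: ρ → (8,5,-10)
river: ρ → (-10,15,3)
river: ρ → (3,15,-10)
river: ρ → (-10,5,8)
river: ρ → (8,11,-7)
closes: descent 0, river 10
min |a| on river = 2

2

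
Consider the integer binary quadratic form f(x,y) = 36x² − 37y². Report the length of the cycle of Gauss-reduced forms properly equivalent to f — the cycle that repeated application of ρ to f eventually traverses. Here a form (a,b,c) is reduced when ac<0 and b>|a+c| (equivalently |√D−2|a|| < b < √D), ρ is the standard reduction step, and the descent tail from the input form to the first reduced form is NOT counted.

D = 5328, ⌊√D⌋ = 72
descent: ρ → (-37,0,36)
descent: ρ → (36,72,-1)  [lands on river]
river: ρ → (-1,72,36)
ρ-cycle length = 2 (tail of 2 descent steps not counted)

2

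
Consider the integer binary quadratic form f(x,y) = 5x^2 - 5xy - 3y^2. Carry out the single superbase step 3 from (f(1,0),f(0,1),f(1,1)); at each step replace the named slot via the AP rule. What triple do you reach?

start (5,-3,-3) = (f(1,0),f(0,1),f(1,1))
replace slot 3: 2·(5+(-3)) − (-3) = 7 → (5,-3,7)

5,-3,7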